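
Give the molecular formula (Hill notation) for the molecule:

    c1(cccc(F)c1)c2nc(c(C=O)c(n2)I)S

C11H6FIN2OS

Heavy atoms from the SMILES: 11 C, 1 F, 1 I, 2 N, 1 O, 1 S.
Implicit hydrogens by atom environment:
  6 × C (aromatic): no H
  4 × C (aromatic): 1 H each → 4
  2 × N (aromatic): no H
  1 × C: 1 H
  1 × F: no H
  1 × I: no H
  1 × O: no H
  1 × S: 1 H
  Total hydrogens = 6.
Molecular formula: C11H6FIN2OS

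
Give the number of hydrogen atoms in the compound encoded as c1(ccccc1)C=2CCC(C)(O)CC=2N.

Hydrogens are implicit in SMILES; fill each atom to its normal valence:
  5 × C (aromatic): 1 H each → 5
  3 × C: 2 H each → 6
  3 × C: no H
  1 × C: 3 H
  1 × C (aromatic): no H
  1 × N: 2 H
  1 × O: 1 H
  Total hydrogens = 17.

17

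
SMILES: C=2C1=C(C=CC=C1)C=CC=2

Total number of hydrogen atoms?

Hydrogens are implicit in SMILES; fill each atom to its normal valence:
  8 × C (aromatic): 1 H each → 8
  2 × C (aromatic): no H
  Total hydrogens = 8.

8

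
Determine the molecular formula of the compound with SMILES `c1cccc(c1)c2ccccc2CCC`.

C15H16

Heavy atoms from the SMILES: 15 C.
Implicit hydrogens by atom environment:
  9 × C (aromatic): 1 H each → 9
  3 × C (aromatic): no H
  2 × C: 2 H each → 4
  1 × C: 3 H
  Total hydrogens = 16.
Molecular formula: C15H16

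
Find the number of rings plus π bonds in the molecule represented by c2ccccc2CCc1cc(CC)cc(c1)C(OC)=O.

9

Molecular formula from the SMILES: C18H20O2.
DoU = (2C + 2 + N − H − X)/2 = (2·18 + 2 + 0 − 20 − 0)/2 = 18/2 = 9.
(Structurally: 2 ring(s) + 7 π bond(s) = 9.)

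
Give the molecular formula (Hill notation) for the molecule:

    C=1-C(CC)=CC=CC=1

C8H10

Heavy atoms from the SMILES: 8 C.
Implicit hydrogens by atom environment:
  5 × C (aromatic): 1 H each → 5
  1 × C: 3 H
  1 × C: 2 H
  1 × C (aromatic): no H
  Total hydrogens = 10.
Molecular formula: C8H10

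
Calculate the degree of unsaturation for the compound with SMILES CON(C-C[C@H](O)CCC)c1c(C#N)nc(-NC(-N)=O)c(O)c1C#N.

9

Molecular formula from the SMILES: C15H20N6O4.
DoU = (2C + 2 + N − H − X)/2 = (2·15 + 2 + 6 − 20 − 0)/2 = 18/2 = 9.
(Structurally: 1 ring(s) + 8 π bond(s) = 9.)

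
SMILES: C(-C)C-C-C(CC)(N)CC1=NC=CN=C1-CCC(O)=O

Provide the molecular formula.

Heavy atoms from the SMILES: 15 C, 3 N, 2 O.
Implicit hydrogens by atom environment:
  7 × C: 2 H each → 14
  2 × C: 3 H each → 6
  2 × C (aromatic): 1 H each → 2
  2 × C (aromatic): no H
  2 × C: no H
  2 × N (aromatic): no H
  1 × N: 2 H
  1 × O: 1 H
  1 × O: no H
  Total hydrogens = 25.
Molecular formula: C15H25N3O2

C15H25N3O2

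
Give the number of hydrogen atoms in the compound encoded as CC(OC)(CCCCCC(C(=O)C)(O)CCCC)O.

30

Hydrogens are implicit in SMILES; fill each atom to its normal valence:
  8 × C: 2 H each → 16
  4 × C: 3 H each → 12
  3 × C: no H
  2 × O: 1 H each → 2
  2 × O: no H
  Total hydrogens = 30.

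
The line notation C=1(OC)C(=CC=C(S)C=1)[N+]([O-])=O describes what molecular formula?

Heavy atoms from the SMILES: 7 C, 1 N, 3 O, 1 S.
Implicit hydrogens by atom environment:
  3 × C (aromatic): 1 H each → 3
  3 × C (aromatic): no H
  2 × O: no H
  1 × C: 3 H
  1 × N (charge +1): no H
  1 × O (charge -1): no H
  1 × S: 1 H
  Total hydrogens = 7.
Molecular formula: C7H7NO3S

C7H7NO3S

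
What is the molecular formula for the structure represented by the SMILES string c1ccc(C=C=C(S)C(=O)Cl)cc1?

C10H7ClOS

Heavy atoms from the SMILES: 10 C, 1 Cl, 1 O, 1 S.
Implicit hydrogens by atom environment:
  5 × C (aromatic): 1 H each → 5
  3 × C: no H
  1 × C: 1 H
  1 × C (aromatic): no H
  1 × Cl: no H
  1 × O: no H
  1 × S: 1 H
  Total hydrogens = 7.
Molecular formula: C10H7ClOS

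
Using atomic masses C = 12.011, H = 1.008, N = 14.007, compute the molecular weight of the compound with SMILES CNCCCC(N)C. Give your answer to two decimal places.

Molecular formula: C6H16N2.
M = 6×12.011 + 16×1.008 + 2×14.007 = 116.21 g/mol.

116.21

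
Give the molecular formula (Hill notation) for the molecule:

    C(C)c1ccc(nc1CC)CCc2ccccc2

C17H21N

Heavy atoms from the SMILES: 17 C, 1 N.
Implicit hydrogens by atom environment:
  7 × C (aromatic): 1 H each → 7
  4 × C: 2 H each → 8
  4 × C (aromatic): no H
  2 × C: 3 H each → 6
  1 × N (aromatic): no H
  Total hydrogens = 21.
Molecular formula: C17H21N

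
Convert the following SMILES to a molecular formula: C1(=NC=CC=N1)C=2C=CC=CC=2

C10H8N2

Heavy atoms from the SMILES: 10 C, 2 N.
Implicit hydrogens by atom environment:
  8 × C (aromatic): 1 H each → 8
  2 × C (aromatic): no H
  2 × N (aromatic): no H
  Total hydrogens = 8.
Molecular formula: C10H8N2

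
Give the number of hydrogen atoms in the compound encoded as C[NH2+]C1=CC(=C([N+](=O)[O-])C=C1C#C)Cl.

8

Hydrogens are implicit in SMILES; fill each atom to its normal valence:
  4 × C (aromatic): no H
  2 × C (aromatic): 1 H each → 2
  1 × C: 3 H
  1 × C: 1 H
  1 × C: no H
  1 × Cl: no H
  1 × N (charge +1): 2 H
  1 × N (charge +1): no H
  1 × O: no H
  1 × O (charge -1): no H
  Total hydrogens = 8.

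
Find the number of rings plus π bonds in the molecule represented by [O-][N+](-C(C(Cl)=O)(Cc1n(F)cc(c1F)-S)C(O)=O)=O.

6

Molecular formula from the SMILES: C8H5ClF2N2O5S.
DoU = (2C + 2 + N − H − X)/2 = (2·8 + 2 + 2 − 5 − 3)/2 = 12/2 = 6.
(Structurally: 1 ring(s) + 5 π bond(s) = 6.)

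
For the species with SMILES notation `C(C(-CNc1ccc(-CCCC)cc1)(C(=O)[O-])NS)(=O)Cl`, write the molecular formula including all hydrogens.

Heavy atoms from the SMILES: 14 C, 1 Cl, 2 N, 3 O, 1 S.
Implicit hydrogens by atom environment:
  4 × C: 2 H each → 8
  4 × C (aromatic): 1 H each → 4
  3 × C: no H
  2 × C (aromatic): no H
  2 × N: 1 H each → 2
  2 × O: no H
  1 × C: 3 H
  1 × Cl: no H
  1 × O (charge -1): no H
  1 × S: 1 H
  Total hydrogens = 18.
Net charge -1.
Molecular formula: C14H18ClN2O3S-

C14H18ClN2O3S-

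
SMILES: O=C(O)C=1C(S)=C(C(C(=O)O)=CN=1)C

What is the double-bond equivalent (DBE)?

Molecular formula from the SMILES: C8H7NO4S.
DoU = (2C + 2 + N − H − X)/2 = (2·8 + 2 + 1 − 7 − 0)/2 = 12/2 = 6.
(Structurally: 1 ring(s) + 5 π bond(s) = 6.)

6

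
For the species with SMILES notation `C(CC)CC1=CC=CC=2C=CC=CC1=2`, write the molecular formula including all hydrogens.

C14H16

Heavy atoms from the SMILES: 14 C.
Implicit hydrogens by atom environment:
  7 × C (aromatic): 1 H each → 7
  3 × C: 2 H each → 6
  3 × C (aromatic): no H
  1 × C: 3 H
  Total hydrogens = 16.
Molecular formula: C14H16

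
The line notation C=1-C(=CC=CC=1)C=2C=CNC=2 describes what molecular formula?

C10H9N

Heavy atoms from the SMILES: 10 C, 1 N.
Implicit hydrogens by atom environment:
  8 × C (aromatic): 1 H each → 8
  2 × C (aromatic): no H
  1 × N (aromatic): 1 H
  Total hydrogens = 9.
Molecular formula: C10H9N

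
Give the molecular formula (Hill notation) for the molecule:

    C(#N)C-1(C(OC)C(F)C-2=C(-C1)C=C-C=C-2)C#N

Heavy atoms from the SMILES: 13 C, 1 F, 2 N, 1 O.
Implicit hydrogens by atom environment:
  4 × C (aromatic): 1 H each → 4
  3 × C: no H
  2 × C: 1 H each → 2
  2 × C (aromatic): no H
  2 × N: no H
  1 × C: 3 H
  1 × C: 2 H
  1 × F: no H
  1 × O: no H
  Total hydrogens = 11.
Molecular formula: C13H11FN2O

C13H11FN2O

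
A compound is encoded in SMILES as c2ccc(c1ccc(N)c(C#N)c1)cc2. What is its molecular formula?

Heavy atoms from the SMILES: 13 C, 2 N.
Implicit hydrogens by atom environment:
  8 × C (aromatic): 1 H each → 8
  4 × C (aromatic): no H
  1 × C: no H
  1 × N: 2 H
  1 × N: no H
  Total hydrogens = 10.
Molecular formula: C13H10N2

C13H10N2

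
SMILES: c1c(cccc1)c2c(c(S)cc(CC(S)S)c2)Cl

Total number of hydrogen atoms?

Hydrogens are implicit in SMILES; fill each atom to its normal valence:
  7 × C (aromatic): 1 H each → 7
  5 × C (aromatic): no H
  3 × S: 1 H each → 3
  1 × C: 2 H
  1 × C: 1 H
  1 × Cl: no H
  Total hydrogens = 13.

13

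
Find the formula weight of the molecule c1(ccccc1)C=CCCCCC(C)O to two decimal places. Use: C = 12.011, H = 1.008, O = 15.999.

204.31

Molecular formula: C14H20O.
M = 14×12.011 + 20×1.008 + 1×15.999 = 204.31 g/mol.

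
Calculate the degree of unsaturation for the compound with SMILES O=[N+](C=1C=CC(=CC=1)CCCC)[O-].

5

Molecular formula from the SMILES: C10H13NO2.
DoU = (2C + 2 + N − H − X)/2 = (2·10 + 2 + 1 − 13 − 0)/2 = 10/2 = 5.
(Structurally: 1 ring(s) + 4 π bond(s) = 5.)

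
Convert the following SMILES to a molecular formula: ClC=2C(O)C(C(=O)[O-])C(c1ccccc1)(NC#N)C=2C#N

Heavy atoms from the SMILES: 14 C, 1 Cl, 3 N, 3 O.
Implicit hydrogens by atom environment:
  6 × C: no H
  5 × C (aromatic): 1 H each → 5
  2 × C: 1 H each → 2
  2 × N: no H
  1 × C (aromatic): no H
  1 × Cl: no H
  1 × N: 1 H
  1 × O: 1 H
  1 × O: no H
  1 × O (charge -1): no H
  Total hydrogens = 9.
Net charge -1.
Molecular formula: C14H9ClN3O3-

C14H9ClN3O3-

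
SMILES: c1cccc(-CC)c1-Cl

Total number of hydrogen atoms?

9

Hydrogens are implicit in SMILES; fill each atom to its normal valence:
  4 × C (aromatic): 1 H each → 4
  2 × C (aromatic): no H
  1 × C: 3 H
  1 × C: 2 H
  1 × Cl: no H
  Total hydrogens = 9.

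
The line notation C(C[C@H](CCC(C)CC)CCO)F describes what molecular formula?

Heavy atoms from the SMILES: 11 C, 1 F, 1 O.
Implicit hydrogens by atom environment:
  7 × C: 2 H each → 14
  2 × C: 3 H each → 6
  2 × C: 1 H each → 2
  1 × F: no H
  1 × O: 1 H
  Total hydrogens = 23.
Molecular formula: C11H23FO

C11H23FO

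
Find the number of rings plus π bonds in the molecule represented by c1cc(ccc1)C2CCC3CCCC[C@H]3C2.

Molecular formula from the SMILES: C16H22.
DoU = (2C + 2 + N − H − X)/2 = (2·16 + 2 + 0 − 22 − 0)/2 = 12/2 = 6.
(Structurally: 3 ring(s) + 3 π bond(s) = 6.)

6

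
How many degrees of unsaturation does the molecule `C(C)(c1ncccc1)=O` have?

Molecular formula from the SMILES: C7H7NO.
DoU = (2C + 2 + N − H − X)/2 = (2·7 + 2 + 1 − 7 − 0)/2 = 10/2 = 5.
(Structurally: 1 ring(s) + 4 π bond(s) = 5.)

5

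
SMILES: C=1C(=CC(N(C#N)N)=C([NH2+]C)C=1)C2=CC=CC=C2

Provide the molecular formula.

C14H15N4+

Heavy atoms from the SMILES: 14 C, 4 N.
Implicit hydrogens by atom environment:
  8 × C (aromatic): 1 H each → 8
  4 × C (aromatic): no H
  2 × N: no H
  1 × C: 3 H
  1 × C: no H
  1 × N: 2 H
  1 × N (charge +1): 2 H
  Total hydrogens = 15.
Net charge +1.
Molecular formula: C14H15N4+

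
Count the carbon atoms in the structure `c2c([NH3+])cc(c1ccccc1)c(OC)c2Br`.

13

The symbol for carbon appears 13 times in the SMILES. Lowercase c denotes aromatic carbon and counts toward C.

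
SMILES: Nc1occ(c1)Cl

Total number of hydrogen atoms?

4

Hydrogens are implicit in SMILES; fill each atom to its normal valence:
  2 × C (aromatic): 1 H each → 2
  2 × C (aromatic): no H
  1 × Cl: no H
  1 × N: 2 H
  1 × O (aromatic): no H
  Total hydrogens = 4.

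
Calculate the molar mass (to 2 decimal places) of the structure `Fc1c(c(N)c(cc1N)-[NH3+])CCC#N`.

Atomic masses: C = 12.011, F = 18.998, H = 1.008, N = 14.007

195.22

Molecular formula: C9H12FN4+.
M = 9×12.011 + 1×18.998 + 12×1.008 + 4×14.007 = 195.22 g/mol.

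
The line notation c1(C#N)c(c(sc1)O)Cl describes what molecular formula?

Heavy atoms from the SMILES: 5 C, 1 Cl, 1 N, 1 O, 1 S.
Implicit hydrogens by atom environment:
  3 × C (aromatic): no H
  1 × C (aromatic): 1 H
  1 × C: no H
  1 × Cl: no H
  1 × N: no H
  1 × O: 1 H
  1 × S (aromatic): no H
  Total hydrogens = 2.
Molecular formula: C5H2ClNOS

C5H2ClNOS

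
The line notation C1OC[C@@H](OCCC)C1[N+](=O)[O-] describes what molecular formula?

C7H13NO4

Heavy atoms from the SMILES: 7 C, 1 N, 4 O.
Implicit hydrogens by atom environment:
  4 × C: 2 H each → 8
  3 × O: no H
  2 × C: 1 H each → 2
  1 × C: 3 H
  1 × N (charge +1): no H
  1 × O (charge -1): no H
  Total hydrogens = 13.
Molecular formula: C7H13NO4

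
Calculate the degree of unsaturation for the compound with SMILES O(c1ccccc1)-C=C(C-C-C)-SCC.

Molecular formula from the SMILES: C13H18OS.
DoU = (2C + 2 + N − H − X)/2 = (2·13 + 2 + 0 − 18 − 0)/2 = 10/2 = 5.
(Structurally: 1 ring(s) + 4 π bond(s) = 5.)

5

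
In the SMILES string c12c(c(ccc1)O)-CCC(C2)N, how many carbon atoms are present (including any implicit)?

The symbol for carbon appears 10 times in the SMILES. Lowercase c denotes aromatic carbon and counts toward C.

10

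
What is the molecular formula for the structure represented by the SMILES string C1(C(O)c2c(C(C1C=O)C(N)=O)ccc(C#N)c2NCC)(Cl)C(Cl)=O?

Heavy atoms from the SMILES: 16 C, 2 Cl, 3 N, 4 O.
Implicit hydrogens by atom environment:
  4 × C: 1 H each → 4
  4 × C (aromatic): no H
  4 × C: no H
  3 × O: no H
  2 × C (aromatic): 1 H each → 2
  2 × Cl: no H
  1 × C: 3 H
  1 × C: 2 H
  1 × N: 2 H
  1 × N: 1 H
  1 × N: no H
  1 × O: 1 H
  Total hydrogens = 15.
Molecular formula: C16H15Cl2N3O4

C16H15Cl2N3O4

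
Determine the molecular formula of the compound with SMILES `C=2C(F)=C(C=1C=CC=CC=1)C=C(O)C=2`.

Heavy atoms from the SMILES: 12 C, 1 F, 1 O.
Implicit hydrogens by atom environment:
  8 × C (aromatic): 1 H each → 8
  4 × C (aromatic): no H
  1 × F: no H
  1 × O: 1 H
  Total hydrogens = 9.
Molecular formula: C12H9FO

C12H9FO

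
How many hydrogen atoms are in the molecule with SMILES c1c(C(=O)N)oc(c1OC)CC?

Hydrogens are implicit in SMILES; fill each atom to its normal valence:
  3 × C (aromatic): no H
  2 × C: 3 H each → 6
  2 × O: no H
  1 × C: 2 H
  1 × C (aromatic): 1 H
  1 × C: no H
  1 × N: 2 H
  1 × O (aromatic): no H
  Total hydrogens = 11.

11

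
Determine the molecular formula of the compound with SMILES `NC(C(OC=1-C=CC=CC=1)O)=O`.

C8H9NO3

Heavy atoms from the SMILES: 8 C, 1 N, 3 O.
Implicit hydrogens by atom environment:
  5 × C (aromatic): 1 H each → 5
  2 × O: no H
  1 × C: 1 H
  1 × C (aromatic): no H
  1 × C: no H
  1 × N: 2 H
  1 × O: 1 H
  Total hydrogens = 9.
Molecular formula: C8H9NO3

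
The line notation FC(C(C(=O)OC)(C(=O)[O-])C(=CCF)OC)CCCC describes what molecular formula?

C13H19F2O5-

Heavy atoms from the SMILES: 13 C, 2 F, 5 O.
Implicit hydrogens by atom environment:
  4 × C: 2 H each → 8
  4 × C: no H
  4 × O: no H
  3 × C: 3 H each → 9
  2 × C: 1 H each → 2
  2 × F: no H
  1 × O (charge -1): no H
  Total hydrogens = 19.
Net charge -1.
Molecular formula: C13H19F2O5-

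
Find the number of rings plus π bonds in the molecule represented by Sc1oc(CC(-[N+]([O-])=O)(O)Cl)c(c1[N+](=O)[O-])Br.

Molecular formula from the SMILES: C6H4BrClN2O6S.
DoU = (2C + 2 + N − H − X)/2 = (2·6 + 2 + 2 − 4 − 2)/2 = 10/2 = 5.
(Structurally: 1 ring(s) + 4 π bond(s) = 5.)

5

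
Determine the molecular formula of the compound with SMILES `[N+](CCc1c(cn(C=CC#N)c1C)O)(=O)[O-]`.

C10H11N3O3

Heavy atoms from the SMILES: 10 C, 3 N, 3 O.
Implicit hydrogens by atom environment:
  3 × C (aromatic): no H
  2 × C: 2 H each → 4
  2 × C: 1 H each → 2
  1 × C: 3 H
  1 × C (aromatic): 1 H
  1 × C: no H
  1 × N (aromatic): no H
  1 × N: no H
  1 × N (charge +1): no H
  1 × O: 1 H
  1 × O: no H
  1 × O (charge -1): no H
  Total hydrogens = 11.
Molecular formula: C10H11N3O3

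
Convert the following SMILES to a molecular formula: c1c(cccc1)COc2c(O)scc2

C11H10O2S

Heavy atoms from the SMILES: 11 C, 2 O, 1 S.
Implicit hydrogens by atom environment:
  7 × C (aromatic): 1 H each → 7
  3 × C (aromatic): no H
  1 × C: 2 H
  1 × O: 1 H
  1 × O: no H
  1 × S (aromatic): no H
  Total hydrogens = 10.
Molecular formula: C11H10O2S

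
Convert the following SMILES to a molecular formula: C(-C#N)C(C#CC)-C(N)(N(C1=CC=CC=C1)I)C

C14H16IN3

Heavy atoms from the SMILES: 14 C, 1 I, 3 N.
Implicit hydrogens by atom environment:
  5 × C (aromatic): 1 H each → 5
  4 × C: no H
  2 × C: 3 H each → 6
  2 × N: no H
  1 × C: 2 H
  1 × C: 1 H
  1 × C (aromatic): no H
  1 × I: no H
  1 × N: 2 H
  Total hydrogens = 16.
Molecular formula: C14H16IN3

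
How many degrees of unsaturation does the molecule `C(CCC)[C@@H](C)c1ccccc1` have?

4

Molecular formula from the SMILES: C12H18.
DoU = (2C + 2 + N − H − X)/2 = (2·12 + 2 + 0 − 18 − 0)/2 = 8/2 = 4.
(Structurally: 1 ring(s) + 3 π bond(s) = 4.)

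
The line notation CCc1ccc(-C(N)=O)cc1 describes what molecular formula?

C9H11NO

Heavy atoms from the SMILES: 9 C, 1 N, 1 O.
Implicit hydrogens by atom environment:
  4 × C (aromatic): 1 H each → 4
  2 × C (aromatic): no H
  1 × C: 3 H
  1 × C: 2 H
  1 × C: no H
  1 × N: 2 H
  1 × O: no H
  Total hydrogens = 11.
Molecular formula: C9H11NO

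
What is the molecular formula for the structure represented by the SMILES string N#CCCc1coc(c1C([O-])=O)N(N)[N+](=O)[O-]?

Heavy atoms from the SMILES: 8 C, 4 N, 5 O.
Implicit hydrogens by atom environment:
  3 × C (aromatic): no H
  2 × C: 2 H each → 4
  2 × C: no H
  2 × N: no H
  2 × O: no H
  2 × O (charge -1): no H
  1 × C (aromatic): 1 H
  1 × N: 2 H
  1 × N (charge +1): no H
  1 × O (aromatic): no H
  Total hydrogens = 7.
Net charge -1.
Molecular formula: C8H7N4O5-

C8H7N4O5-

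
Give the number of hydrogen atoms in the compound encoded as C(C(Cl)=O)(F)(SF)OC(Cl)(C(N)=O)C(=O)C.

Hydrogens are implicit in SMILES; fill each atom to its normal valence:
  5 × C: no H
  4 × O: no H
  2 × Cl: no H
  2 × F: no H
  1 × C: 3 H
  1 × N: 2 H
  1 × S: no H
  Total hydrogens = 5.

5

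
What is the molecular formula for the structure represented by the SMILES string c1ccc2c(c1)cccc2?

Heavy atoms from the SMILES: 10 C.
Implicit hydrogens by atom environment:
  8 × C (aromatic): 1 H each → 8
  2 × C (aromatic): no H
  Total hydrogens = 8.
Molecular formula: C10H8

C10H8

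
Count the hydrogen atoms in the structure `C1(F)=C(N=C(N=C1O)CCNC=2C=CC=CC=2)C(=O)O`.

Hydrogens are implicit in SMILES; fill each atom to its normal valence:
  5 × C (aromatic): 1 H each → 5
  5 × C (aromatic): no H
  2 × C: 2 H each → 4
  2 × N (aromatic): no H
  2 × O: 1 H each → 2
  1 × C: no H
  1 × F: no H
  1 × N: 1 H
  1 × O: no H
  Total hydrogens = 12.

12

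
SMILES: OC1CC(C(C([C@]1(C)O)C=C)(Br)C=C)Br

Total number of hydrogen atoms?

Hydrogens are implicit in SMILES; fill each atom to its normal valence:
  5 × C: 1 H each → 5
  3 × C: 2 H each → 6
  2 × Br: no H
  2 × C: no H
  2 × O: 1 H each → 2
  1 × C: 3 H
  Total hydrogens = 16.

16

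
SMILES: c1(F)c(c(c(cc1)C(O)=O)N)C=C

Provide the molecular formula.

Heavy atoms from the SMILES: 9 C, 1 F, 1 N, 2 O.
Implicit hydrogens by atom environment:
  4 × C (aromatic): no H
  2 × C (aromatic): 1 H each → 2
  1 × C: 2 H
  1 × C: 1 H
  1 × C: no H
  1 × F: no H
  1 × N: 2 H
  1 × O: 1 H
  1 × O: no H
  Total hydrogens = 8.
Molecular formula: C9H8FNO2

C9H8FNO2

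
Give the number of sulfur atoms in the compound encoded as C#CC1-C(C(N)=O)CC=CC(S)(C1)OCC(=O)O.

1

The symbol for sulfur appears 1 time in the SMILES.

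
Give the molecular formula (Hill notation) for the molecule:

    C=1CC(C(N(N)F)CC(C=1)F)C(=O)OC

C9H14F2N2O2

Heavy atoms from the SMILES: 9 C, 2 F, 2 N, 2 O.
Implicit hydrogens by atom environment:
  5 × C: 1 H each → 5
  2 × C: 2 H each → 4
  2 × F: no H
  2 × O: no H
  1 × C: 3 H
  1 × C: no H
  1 × N: 2 H
  1 × N: no H
  Total hydrogens = 14.
Molecular formula: C9H14F2N2O2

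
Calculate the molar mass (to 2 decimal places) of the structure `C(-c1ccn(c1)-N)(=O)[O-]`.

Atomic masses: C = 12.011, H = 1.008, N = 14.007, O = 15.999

Molecular formula: C5H5N2O2-.
M = 5×12.011 + 5×1.008 + 2×14.007 + 2×15.999 = 125.11 g/mol.

125.11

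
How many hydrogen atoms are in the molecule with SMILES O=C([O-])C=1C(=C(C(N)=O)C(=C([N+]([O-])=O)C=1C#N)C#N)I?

2

Hydrogens are implicit in SMILES; fill each atom to its normal valence:
  6 × C (aromatic): no H
  4 × C: no H
  3 × O: no H
  2 × N: no H
  2 × O (charge -1): no H
  1 × I: no H
  1 × N: 2 H
  1 × N (charge +1): no H
  Total hydrogens = 2.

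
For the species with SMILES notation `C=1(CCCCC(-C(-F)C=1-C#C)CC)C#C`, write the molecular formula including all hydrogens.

Heavy atoms from the SMILES: 14 C, 1 F.
Implicit hydrogens by atom environment:
  5 × C: 2 H each → 10
  4 × C: 1 H each → 4
  4 × C: no H
  1 × C: 3 H
  1 × F: no H
  Total hydrogens = 17.
Molecular formula: C14H17F

C14H17F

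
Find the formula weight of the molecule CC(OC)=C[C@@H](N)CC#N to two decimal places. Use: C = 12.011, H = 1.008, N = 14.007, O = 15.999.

140.19

Molecular formula: C7H12N2O.
M = 7×12.011 + 12×1.008 + 2×14.007 + 1×15.999 = 140.19 g/mol.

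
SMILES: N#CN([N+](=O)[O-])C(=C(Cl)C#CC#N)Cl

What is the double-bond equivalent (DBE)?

Molecular formula from the SMILES: C6Cl2N4O2.
DoU = (2C + 2 + N − H − X)/2 = (2·6 + 2 + 4 − 0 − 2)/2 = 16/2 = 8.
(Structurally: 0 ring(s) + 8 π bond(s) = 8.)

8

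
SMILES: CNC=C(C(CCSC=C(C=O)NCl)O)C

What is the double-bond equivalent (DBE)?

3

Molecular formula from the SMILES: C10H17ClN2O2S.
DoU = (2C + 2 + N − H − X)/2 = (2·10 + 2 + 2 − 17 − 1)/2 = 6/2 = 3.
(Structurally: 0 ring(s) + 3 π bond(s) = 3.)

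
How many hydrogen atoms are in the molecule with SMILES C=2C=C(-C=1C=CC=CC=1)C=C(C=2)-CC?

Hydrogens are implicit in SMILES; fill each atom to its normal valence:
  9 × C (aromatic): 1 H each → 9
  3 × C (aromatic): no H
  1 × C: 3 H
  1 × C: 2 H
  Total hydrogens = 14.

14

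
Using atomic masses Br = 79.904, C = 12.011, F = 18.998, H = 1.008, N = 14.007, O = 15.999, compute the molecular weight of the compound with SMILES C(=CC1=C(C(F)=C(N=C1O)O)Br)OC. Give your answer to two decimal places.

Molecular formula: C8H7BrFNO3.
M = 1×79.904 + 8×12.011 + 1×18.998 + 7×1.008 + 1×14.007 + 3×15.999 = 264.05 g/mol.

264.05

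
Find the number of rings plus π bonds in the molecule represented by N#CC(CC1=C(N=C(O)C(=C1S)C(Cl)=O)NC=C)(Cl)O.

8

Molecular formula from the SMILES: C11H9Cl2N3O3S.
DoU = (2C + 2 + N − H − X)/2 = (2·11 + 2 + 3 − 9 − 2)/2 = 16/2 = 8.
(Structurally: 1 ring(s) + 7 π bond(s) = 8.)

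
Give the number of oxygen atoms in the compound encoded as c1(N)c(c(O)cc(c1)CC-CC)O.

The symbol for oxygen appears 2 times in the SMILES.

2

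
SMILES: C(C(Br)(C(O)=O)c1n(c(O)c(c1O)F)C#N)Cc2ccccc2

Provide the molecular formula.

C15H12BrFN2O4

Heavy atoms from the SMILES: 1 Br, 15 C, 1 F, 2 N, 4 O.
Implicit hydrogens by atom environment:
  5 × C (aromatic): 1 H each → 5
  5 × C (aromatic): no H
  3 × C: no H
  3 × O: 1 H each → 3
  2 × C: 2 H each → 4
  1 × Br: no H
  1 × F: no H
  1 × N (aromatic): no H
  1 × N: no H
  1 × O: no H
  Total hydrogens = 12.
Molecular formula: C15H12BrFN2O4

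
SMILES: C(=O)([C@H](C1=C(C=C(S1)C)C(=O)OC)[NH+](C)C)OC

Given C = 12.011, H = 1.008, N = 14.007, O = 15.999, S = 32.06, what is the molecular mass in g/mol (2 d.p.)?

Molecular formula: C12H18NO4S+.
M = 12×12.011 + 18×1.008 + 1×14.007 + 4×15.999 + 1×32.06 = 272.34 g/mol.

272.34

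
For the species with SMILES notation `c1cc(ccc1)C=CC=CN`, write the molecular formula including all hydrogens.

C10H11N

Heavy atoms from the SMILES: 10 C, 1 N.
Implicit hydrogens by atom environment:
  5 × C (aromatic): 1 H each → 5
  4 × C: 1 H each → 4
  1 × C (aromatic): no H
  1 × N: 2 H
  Total hydrogens = 11.
Molecular formula: C10H11N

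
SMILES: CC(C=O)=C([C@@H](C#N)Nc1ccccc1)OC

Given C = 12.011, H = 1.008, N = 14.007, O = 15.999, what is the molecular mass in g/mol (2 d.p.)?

230.27

Molecular formula: C13H14N2O2.
M = 13×12.011 + 14×1.008 + 2×14.007 + 2×15.999 = 230.27 g/mol.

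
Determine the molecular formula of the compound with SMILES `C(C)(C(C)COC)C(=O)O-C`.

C8H16O3

Heavy atoms from the SMILES: 8 C, 3 O.
Implicit hydrogens by atom environment:
  4 × C: 3 H each → 12
  3 × O: no H
  2 × C: 1 H each → 2
  1 × C: 2 H
  1 × C: no H
  Total hydrogens = 16.
Molecular formula: C8H16O3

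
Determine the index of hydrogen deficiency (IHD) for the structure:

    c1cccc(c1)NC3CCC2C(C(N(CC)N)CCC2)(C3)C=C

7

Molecular formula from the SMILES: C20H31N3.
DoU = (2C + 2 + N − H − X)/2 = (2·20 + 2 + 3 − 31 − 0)/2 = 14/2 = 7.
(Structurally: 3 ring(s) + 4 π bond(s) = 7.)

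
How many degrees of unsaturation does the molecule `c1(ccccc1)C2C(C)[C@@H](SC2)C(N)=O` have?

Molecular formula from the SMILES: C12H15NOS.
DoU = (2C + 2 + N − H − X)/2 = (2·12 + 2 + 1 − 15 − 0)/2 = 12/2 = 6.
(Structurally: 2 ring(s) + 4 π bond(s) = 6.)

6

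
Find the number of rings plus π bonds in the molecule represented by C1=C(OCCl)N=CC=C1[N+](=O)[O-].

5

Molecular formula from the SMILES: C6H5ClN2O3.
DoU = (2C + 2 + N − H − X)/2 = (2·6 + 2 + 2 − 5 − 1)/2 = 10/2 = 5.
(Structurally: 1 ring(s) + 4 π bond(s) = 5.)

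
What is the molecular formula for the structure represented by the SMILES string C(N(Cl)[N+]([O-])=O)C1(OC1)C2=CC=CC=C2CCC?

C12H15ClN2O3

Heavy atoms from the SMILES: 12 C, 1 Cl, 2 N, 3 O.
Implicit hydrogens by atom environment:
  4 × C: 2 H each → 8
  4 × C (aromatic): 1 H each → 4
  2 × C (aromatic): no H
  2 × O: no H
  1 × C: 3 H
  1 × C: no H
  1 × Cl: no H
  1 × N: no H
  1 × N (charge +1): no H
  1 × O (charge -1): no H
  Total hydrogens = 15.
Molecular formula: C12H15ClN2O3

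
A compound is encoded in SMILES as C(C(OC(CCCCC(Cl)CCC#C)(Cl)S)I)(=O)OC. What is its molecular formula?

Heavy atoms from the SMILES: 13 C, 2 Cl, 1 I, 3 O, 1 S.
Implicit hydrogens by atom environment:
  6 × C: 2 H each → 12
  3 × C: 1 H each → 3
  3 × C: no H
  3 × O: no H
  2 × Cl: no H
  1 × C: 3 H
  1 × I: no H
  1 × S: 1 H
  Total hydrogens = 19.
Molecular formula: C13H19Cl2IO3S

C13H19Cl2IO3S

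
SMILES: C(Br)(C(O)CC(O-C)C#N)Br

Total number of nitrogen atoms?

1

The symbol for nitrogen appears 1 time in the SMILES.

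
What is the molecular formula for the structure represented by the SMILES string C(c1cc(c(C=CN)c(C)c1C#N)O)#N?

Heavy atoms from the SMILES: 11 C, 3 N, 1 O.
Implicit hydrogens by atom environment:
  5 × C (aromatic): no H
  2 × C: 1 H each → 2
  2 × C: no H
  2 × N: no H
  1 × C: 3 H
  1 × C (aromatic): 1 H
  1 × N: 2 H
  1 × O: 1 H
  Total hydrogens = 9.
Molecular formula: C11H9N3O

C11H9N3O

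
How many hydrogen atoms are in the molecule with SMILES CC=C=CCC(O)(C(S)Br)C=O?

Hydrogens are implicit in SMILES; fill each atom to its normal valence:
  4 × C: 1 H each → 4
  2 × C: no H
  1 × Br: no H
  1 × C: 3 H
  1 × C: 2 H
  1 × O: 1 H
  1 × O: no H
  1 × S: 1 H
  Total hydrogens = 11.

11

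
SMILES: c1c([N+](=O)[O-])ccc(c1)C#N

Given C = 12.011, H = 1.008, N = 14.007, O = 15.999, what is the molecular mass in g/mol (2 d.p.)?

Molecular formula: C7H4N2O2.
M = 7×12.011 + 4×1.008 + 2×14.007 + 2×15.999 = 148.12 g/mol.

148.12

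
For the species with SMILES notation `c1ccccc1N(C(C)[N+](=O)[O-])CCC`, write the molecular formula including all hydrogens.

Heavy atoms from the SMILES: 11 C, 2 N, 2 O.
Implicit hydrogens by atom environment:
  5 × C (aromatic): 1 H each → 5
  2 × C: 3 H each → 6
  2 × C: 2 H each → 4
  1 × C: 1 H
  1 × C (aromatic): no H
  1 × N: no H
  1 × N (charge +1): no H
  1 × O: no H
  1 × O (charge -1): no H
  Total hydrogens = 16.
Molecular formula: C11H16N2O2

C11H16N2O2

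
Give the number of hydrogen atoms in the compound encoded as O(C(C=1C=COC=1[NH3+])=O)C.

Hydrogens are implicit in SMILES; fill each atom to its normal valence:
  2 × C (aromatic): 1 H each → 2
  2 × C (aromatic): no H
  2 × O: no H
  1 × C: 3 H
  1 × C: no H
  1 × N (charge +1): 3 H
  1 × O (aromatic): no H
  Total hydrogens = 8.

8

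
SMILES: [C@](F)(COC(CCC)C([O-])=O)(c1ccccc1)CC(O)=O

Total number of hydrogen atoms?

Hydrogens are implicit in SMILES; fill each atom to its normal valence:
  5 × C (aromatic): 1 H each → 5
  4 × C: 2 H each → 8
  3 × C: no H
  3 × O: no H
  1 × C: 3 H
  1 × C: 1 H
  1 × C (aromatic): no H
  1 × F: no H
  1 × O: 1 H
  1 × O (charge -1): no H
  Total hydrogens = 18.

18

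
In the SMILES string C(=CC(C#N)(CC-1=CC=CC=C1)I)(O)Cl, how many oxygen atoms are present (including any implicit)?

1

The symbol for oxygen appears 1 time in the SMILES.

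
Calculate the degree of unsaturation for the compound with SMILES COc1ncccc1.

Molecular formula from the SMILES: C6H7NO.
DoU = (2C + 2 + N − H − X)/2 = (2·6 + 2 + 1 − 7 − 0)/2 = 8/2 = 4.
(Structurally: 1 ring(s) + 3 π bond(s) = 4.)

4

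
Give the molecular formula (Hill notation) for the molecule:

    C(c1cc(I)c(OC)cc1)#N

Heavy atoms from the SMILES: 8 C, 1 I, 1 N, 1 O.
Implicit hydrogens by atom environment:
  3 × C (aromatic): 1 H each → 3
  3 × C (aromatic): no H
  1 × C: 3 H
  1 × C: no H
  1 × I: no H
  1 × N: no H
  1 × O: no H
  Total hydrogens = 6.
Molecular formula: C8H6INO

C8H6INO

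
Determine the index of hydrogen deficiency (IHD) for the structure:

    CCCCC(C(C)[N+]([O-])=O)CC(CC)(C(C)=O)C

2

Molecular formula from the SMILES: C14H27NO3.
DoU = (2C + 2 + N − H − X)/2 = (2·14 + 2 + 1 − 27 − 0)/2 = 4/2 = 2.
(Structurally: 0 ring(s) + 2 π bond(s) = 2.)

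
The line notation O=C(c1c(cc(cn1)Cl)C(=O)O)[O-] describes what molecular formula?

C7H3ClNO4-

Heavy atoms from the SMILES: 7 C, 1 Cl, 1 N, 4 O.
Implicit hydrogens by atom environment:
  3 × C (aromatic): no H
  2 × C (aromatic): 1 H each → 2
  2 × C: no H
  2 × O: no H
  1 × Cl: no H
  1 × N (aromatic): no H
  1 × O: 1 H
  1 × O (charge -1): no H
  Total hydrogens = 3.
Net charge -1.
Molecular formula: C7H3ClNO4-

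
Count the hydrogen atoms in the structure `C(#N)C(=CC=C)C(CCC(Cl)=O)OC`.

12

Hydrogens are implicit in SMILES; fill each atom to its normal valence:
  3 × C: 2 H each → 6
  3 × C: 1 H each → 3
  3 × C: no H
  2 × O: no H
  1 × C: 3 H
  1 × Cl: no H
  1 × N: no H
  Total hydrogens = 12.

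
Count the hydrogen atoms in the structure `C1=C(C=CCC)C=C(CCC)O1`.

Hydrogens are implicit in SMILES; fill each atom to its normal valence:
  3 × C: 2 H each → 6
  2 × C: 3 H each → 6
  2 × C (aromatic): 1 H each → 2
  2 × C: 1 H each → 2
  2 × C (aromatic): no H
  1 × O (aromatic): no H
  Total hydrogens = 16.

16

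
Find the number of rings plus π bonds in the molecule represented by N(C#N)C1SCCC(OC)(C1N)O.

Molecular formula from the SMILES: C7H13N3O2S.
DoU = (2C + 2 + N − H − X)/2 = (2·7 + 2 + 3 − 13 − 0)/2 = 6/2 = 3.
(Structurally: 1 ring(s) + 2 π bond(s) = 3.)

3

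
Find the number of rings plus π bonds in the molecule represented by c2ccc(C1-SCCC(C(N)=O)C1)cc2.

6

Molecular formula from the SMILES: C12H15NOS.
DoU = (2C + 2 + N − H − X)/2 = (2·12 + 2 + 1 − 15 − 0)/2 = 12/2 = 6.
(Structurally: 2 ring(s) + 4 π bond(s) = 6.)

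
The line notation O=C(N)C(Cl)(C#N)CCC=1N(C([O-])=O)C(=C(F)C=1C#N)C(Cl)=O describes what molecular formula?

C12H6Cl2FN4O4-

Heavy atoms from the SMILES: 12 C, 2 Cl, 1 F, 4 N, 4 O.
Implicit hydrogens by atom environment:
  6 × C: no H
  4 × C (aromatic): no H
  3 × O: no H
  2 × C: 2 H each → 4
  2 × Cl: no H
  2 × N: no H
  1 × F: no H
  1 × N: 2 H
  1 × N (aromatic): no H
  1 × O (charge -1): no H
  Total hydrogens = 6.
Net charge -1.
Molecular formula: C12H6Cl2FN4O4-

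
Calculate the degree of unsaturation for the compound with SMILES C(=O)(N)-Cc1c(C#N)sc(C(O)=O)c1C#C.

Molecular formula from the SMILES: C10H6N2O3S.
DoU = (2C + 2 + N − H − X)/2 = (2·10 + 2 + 2 − 6 − 0)/2 = 18/2 = 9.
(Structurally: 1 ring(s) + 8 π bond(s) = 9.)

9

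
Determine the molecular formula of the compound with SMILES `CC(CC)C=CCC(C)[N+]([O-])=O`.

C9H17NO2

Heavy atoms from the SMILES: 9 C, 1 N, 2 O.
Implicit hydrogens by atom environment:
  4 × C: 1 H each → 4
  3 × C: 3 H each → 9
  2 × C: 2 H each → 4
  1 × N (charge +1): no H
  1 × O: no H
  1 × O (charge -1): no H
  Total hydrogens = 17.
Molecular formula: C9H17NO2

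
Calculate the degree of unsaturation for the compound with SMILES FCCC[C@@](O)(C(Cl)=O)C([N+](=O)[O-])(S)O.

2

Molecular formula from the SMILES: C6H9ClFNO5S.
DoU = (2C + 2 + N − H − X)/2 = (2·6 + 2 + 1 − 9 − 2)/2 = 4/2 = 2.
(Structurally: 0 ring(s) + 2 π bond(s) = 2.)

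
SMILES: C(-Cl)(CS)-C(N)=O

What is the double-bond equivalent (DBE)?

Molecular formula from the SMILES: C3H6ClNOS.
DoU = (2C + 2 + N − H − X)/2 = (2·3 + 2 + 1 − 6 − 1)/2 = 2/2 = 1.
(Structurally: 0 ring(s) + 1 π bond(s) = 1.)

1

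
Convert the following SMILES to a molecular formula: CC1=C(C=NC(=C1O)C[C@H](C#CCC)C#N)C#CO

Heavy atoms from the SMILES: 15 C, 2 N, 2 O.
Implicit hydrogens by atom environment:
  5 × C: no H
  4 × C (aromatic): no H
  2 × C: 3 H each → 6
  2 × C: 2 H each → 4
  2 × O: 1 H each → 2
  1 × C (aromatic): 1 H
  1 × C: 1 H
  1 × N (aromatic): no H
  1 × N: no H
  Total hydrogens = 14.
Molecular formula: C15H14N2O2

C15H14N2O2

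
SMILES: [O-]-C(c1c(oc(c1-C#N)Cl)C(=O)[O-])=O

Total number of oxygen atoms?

5

The symbol for oxygen appears 5 times in the SMILES.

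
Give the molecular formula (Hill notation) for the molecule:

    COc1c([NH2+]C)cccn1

Heavy atoms from the SMILES: 7 C, 2 N, 1 O.
Implicit hydrogens by atom environment:
  3 × C (aromatic): 1 H each → 3
  2 × C: 3 H each → 6
  2 × C (aromatic): no H
  1 × N (charge +1): 2 H
  1 × N (aromatic): no H
  1 × O: no H
  Total hydrogens = 11.
Net charge +1.
Molecular formula: C7H11N2O+

C7H11N2O+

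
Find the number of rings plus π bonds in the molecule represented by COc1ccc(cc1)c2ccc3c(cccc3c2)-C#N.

13

Molecular formula from the SMILES: C18H13NO.
DoU = (2C + 2 + N − H − X)/2 = (2·18 + 2 + 1 − 13 − 0)/2 = 26/2 = 13.
(Structurally: 3 ring(s) + 10 π bond(s) = 13.)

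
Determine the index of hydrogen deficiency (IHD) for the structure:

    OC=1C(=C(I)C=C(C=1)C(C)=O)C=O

Molecular formula from the SMILES: C9H7IO3.
DoU = (2C + 2 + N − H − X)/2 = (2·9 + 2 + 0 − 7 − 1)/2 = 12/2 = 6.
(Structurally: 1 ring(s) + 5 π bond(s) = 6.)

6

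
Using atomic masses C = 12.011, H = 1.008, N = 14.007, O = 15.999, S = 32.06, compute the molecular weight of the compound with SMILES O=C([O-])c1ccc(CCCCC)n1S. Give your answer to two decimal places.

Molecular formula: C10H14NO2S-.
M = 10×12.011 + 14×1.008 + 1×14.007 + 2×15.999 + 1×32.06 = 212.29 g/mol.

212.29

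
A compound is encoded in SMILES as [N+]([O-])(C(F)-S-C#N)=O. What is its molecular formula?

C2HFN2O2S

Heavy atoms from the SMILES: 2 C, 1 F, 2 N, 2 O, 1 S.
Implicit hydrogens by atom environment:
  1 × C: 1 H
  1 × C: no H
  1 × F: no H
  1 × N: no H
  1 × N (charge +1): no H
  1 × O: no H
  1 × O (charge -1): no H
  1 × S: no H
  Total hydrogens = 1.
Molecular formula: C2HFN2O2S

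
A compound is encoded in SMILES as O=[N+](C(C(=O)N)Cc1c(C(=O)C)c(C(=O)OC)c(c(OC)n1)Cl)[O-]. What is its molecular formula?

Heavy atoms from the SMILES: 13 C, 1 Cl, 3 N, 7 O.
Implicit hydrogens by atom environment:
  6 × O: no H
  5 × C (aromatic): no H
  3 × C: 3 H each → 9
  3 × C: no H
  1 × C: 2 H
  1 × C: 1 H
  1 × Cl: no H
  1 × N: 2 H
  1 × N (aromatic): no H
  1 × N (charge +1): no H
  1 × O (charge -1): no H
  Total hydrogens = 14.
Molecular formula: C13H14ClN3O7

C13H14ClN3O7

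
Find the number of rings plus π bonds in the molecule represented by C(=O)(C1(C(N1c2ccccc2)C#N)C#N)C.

Molecular formula from the SMILES: C12H9N3O.
DoU = (2C + 2 + N − H − X)/2 = (2·12 + 2 + 3 − 9 − 0)/2 = 20/2 = 10.
(Structurally: 2 ring(s) + 8 π bond(s) = 10.)

10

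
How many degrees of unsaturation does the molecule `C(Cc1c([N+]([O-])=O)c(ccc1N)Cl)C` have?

Molecular formula from the SMILES: C9H11ClN2O2.
DoU = (2C + 2 + N − H − X)/2 = (2·9 + 2 + 2 − 11 − 1)/2 = 10/2 = 5.
(Structurally: 1 ring(s) + 4 π bond(s) = 5.)

5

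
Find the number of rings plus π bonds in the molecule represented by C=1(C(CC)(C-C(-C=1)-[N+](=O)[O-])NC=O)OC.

4

Molecular formula from the SMILES: C9H14N2O4.
DoU = (2C + 2 + N − H − X)/2 = (2·9 + 2 + 2 − 14 − 0)/2 = 8/2 = 4.
(Structurally: 1 ring(s) + 3 π bond(s) = 4.)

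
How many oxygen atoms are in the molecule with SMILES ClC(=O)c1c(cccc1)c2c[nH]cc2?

1

The symbol for oxygen appears 1 time in the SMILES.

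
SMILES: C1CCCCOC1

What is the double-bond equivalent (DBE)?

1

Molecular formula from the SMILES: C6H12O.
DoU = (2C + 2 + N − H − X)/2 = (2·6 + 2 + 0 − 12 − 0)/2 = 2/2 = 1.
(Structurally: 1 ring(s) + 0 π bond(s) = 1.)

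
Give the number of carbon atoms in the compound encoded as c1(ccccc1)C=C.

The symbol for carbon appears 8 times in the SMILES. Lowercase c denotes aromatic carbon and counts toward C.

8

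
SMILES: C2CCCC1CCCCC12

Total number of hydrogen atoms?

Hydrogens are implicit in SMILES; fill each atom to its normal valence:
  8 × C: 2 H each → 16
  2 × C: 1 H each → 2
  Total hydrogens = 18.

18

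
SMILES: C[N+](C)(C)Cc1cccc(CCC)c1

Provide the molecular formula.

C13H22N+

Heavy atoms from the SMILES: 13 C, 1 N.
Implicit hydrogens by atom environment:
  4 × C: 3 H each → 12
  4 × C (aromatic): 1 H each → 4
  3 × C: 2 H each → 6
  2 × C (aromatic): no H
  1 × N (charge +1): no H
  Total hydrogens = 22.
Net charge +1.
Molecular formula: C13H22N+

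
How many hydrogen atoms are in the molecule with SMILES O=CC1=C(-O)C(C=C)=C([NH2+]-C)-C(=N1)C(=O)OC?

Hydrogens are implicit in SMILES; fill each atom to its normal valence:
  5 × C (aromatic): no H
  3 × O: no H
  2 × C: 3 H each → 6
  2 × C: 1 H each → 2
  1 × C: 2 H
  1 × C: no H
  1 × N (charge +1): 2 H
  1 × N (aromatic): no H
  1 × O: 1 H
  Total hydrogens = 13.

13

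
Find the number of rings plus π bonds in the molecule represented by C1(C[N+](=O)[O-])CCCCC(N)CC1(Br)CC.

Molecular formula from the SMILES: C11H21BrN2O2.
DoU = (2C + 2 + N − H − X)/2 = (2·11 + 2 + 2 − 21 − 1)/2 = 4/2 = 2.
(Structurally: 1 ring(s) + 1 π bond(s) = 2.)

2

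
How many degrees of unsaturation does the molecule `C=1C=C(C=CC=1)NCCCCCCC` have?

4

Molecular formula from the SMILES: C13H21N.
DoU = (2C + 2 + N − H − X)/2 = (2·13 + 2 + 1 − 21 − 0)/2 = 8/2 = 4.
(Structurally: 1 ring(s) + 3 π bond(s) = 4.)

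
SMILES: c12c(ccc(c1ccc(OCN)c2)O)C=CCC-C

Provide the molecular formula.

Heavy atoms from the SMILES: 16 C, 1 N, 2 O.
Implicit hydrogens by atom environment:
  5 × C (aromatic): 1 H each → 5
  5 × C (aromatic): no H
  3 × C: 2 H each → 6
  2 × C: 1 H each → 2
  1 × C: 3 H
  1 × N: 2 H
  1 × O: 1 H
  1 × O: no H
  Total hydrogens = 19.
Molecular formula: C16H19NO2

C16H19NO2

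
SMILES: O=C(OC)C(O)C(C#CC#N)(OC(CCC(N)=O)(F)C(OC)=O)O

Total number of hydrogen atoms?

Hydrogens are implicit in SMILES; fill each atom to its normal valence:
  8 × C: no H
  6 × O: no H
  2 × C: 3 H each → 6
  2 × C: 2 H each → 4
  2 × O: 1 H each → 2
  1 × C: 1 H
  1 × F: no H
  1 × N: 2 H
  1 × N: no H
  Total hydrogens = 15.

15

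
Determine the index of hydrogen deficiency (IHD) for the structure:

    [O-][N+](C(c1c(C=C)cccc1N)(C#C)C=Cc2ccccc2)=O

13

Molecular formula from the SMILES: C19H16N2O2.
DoU = (2C + 2 + N − H − X)/2 = (2·19 + 2 + 2 − 16 − 0)/2 = 26/2 = 13.
(Structurally: 2 ring(s) + 11 π bond(s) = 13.)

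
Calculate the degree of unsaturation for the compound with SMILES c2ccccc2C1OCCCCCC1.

5

Molecular formula from the SMILES: C13H18O.
DoU = (2C + 2 + N − H − X)/2 = (2·13 + 2 + 0 − 18 − 0)/2 = 10/2 = 5.
(Structurally: 2 ring(s) + 3 π bond(s) = 5.)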